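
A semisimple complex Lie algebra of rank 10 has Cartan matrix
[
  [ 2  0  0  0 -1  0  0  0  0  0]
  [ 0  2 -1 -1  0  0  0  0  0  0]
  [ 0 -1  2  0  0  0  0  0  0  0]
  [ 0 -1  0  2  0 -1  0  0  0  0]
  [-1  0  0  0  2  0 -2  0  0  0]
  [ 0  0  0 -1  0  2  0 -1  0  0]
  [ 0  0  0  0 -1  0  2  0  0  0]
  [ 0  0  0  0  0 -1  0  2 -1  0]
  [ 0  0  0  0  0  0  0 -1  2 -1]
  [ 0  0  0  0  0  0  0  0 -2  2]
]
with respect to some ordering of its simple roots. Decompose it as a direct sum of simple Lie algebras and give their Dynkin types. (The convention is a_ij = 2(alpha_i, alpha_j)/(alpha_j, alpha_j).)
The diagram associated to this matrix has two connected components: the simple roots {alpha_1, alpha_5, alpha_7} form a chain of 3 nodes with a double edge at one end; the terminal node there is the unique short simple root (B_3), and {alpha_2, alpha_3, alpha_4, alpha_6, alpha_8, alpha_9, alpha_10} form a chain of 7 nodes with a double edge at one end; the terminal node there is the unique long simple root (C_7). A semisimple Lie algebra decomposes uniquely as the direct sum of simple ideals, one per connected component of its Dynkin diagram, so g ≅ B_3 ⊕ C_7 (dimension 21 + 105 = 126).

type B_3 + type C_7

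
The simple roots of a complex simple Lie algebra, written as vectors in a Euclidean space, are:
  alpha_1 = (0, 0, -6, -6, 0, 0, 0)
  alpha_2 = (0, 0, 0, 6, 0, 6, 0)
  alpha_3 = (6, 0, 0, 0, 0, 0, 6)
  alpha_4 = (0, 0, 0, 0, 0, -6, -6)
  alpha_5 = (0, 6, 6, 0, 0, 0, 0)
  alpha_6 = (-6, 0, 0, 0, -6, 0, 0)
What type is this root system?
Compute the Cartan integers a_ij = 2(alpha_i, alpha_j)/(alpha_j, alpha_j); the resulting 6x6 Cartan matrix is
[[2, -1, 0, 0, -1, 0], [-1, 2, 0, -1, 0, 0], [0, 0, 2, -1, 0, -1], [0, -1, -1, 2, 0, 0], [-1, 0, 0, 0, 2, 0], [0, 0, -1, 0, 0, 2]].
All simple roots have the same length, so the diagram is simply laced. The associated Dynkin diagram is a chain of 6 nodes with single edges (A_6), so the type is A_6 (the algebra sl(7)).

A6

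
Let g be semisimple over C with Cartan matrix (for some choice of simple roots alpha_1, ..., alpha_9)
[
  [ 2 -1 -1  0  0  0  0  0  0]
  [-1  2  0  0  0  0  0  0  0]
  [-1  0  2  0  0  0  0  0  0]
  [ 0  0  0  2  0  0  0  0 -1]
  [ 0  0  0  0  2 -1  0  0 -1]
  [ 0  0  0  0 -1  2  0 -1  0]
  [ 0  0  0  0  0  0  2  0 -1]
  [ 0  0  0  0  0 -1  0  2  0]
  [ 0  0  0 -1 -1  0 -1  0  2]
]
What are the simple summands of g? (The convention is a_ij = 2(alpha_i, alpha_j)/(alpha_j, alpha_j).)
The diagram associated to this matrix has two connected components: the simple roots {alpha_1, alpha_2, alpha_3} form a chain of 3 nodes with single edges (A_3), and {alpha_4, alpha_5, alpha_6, alpha_7, alpha_8, alpha_9} form a chain of 4 nodes with a fork of two nodes at one end (D_6). A semisimple Lie algebra decomposes uniquely as the direct sum of simple ideals, one per connected component of its Dynkin diagram, so g ≅ A_3 ⊕ D_6 (dimension 15 + 66 = 81).

A_3 (sl(4)) ⊕ D_6 (so(12))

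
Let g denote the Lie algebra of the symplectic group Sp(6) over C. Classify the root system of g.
C_3 (sp(6))

This is sp(6), which has dimension 6(6+1)/2 = 21 and rank 6/2 = 3. In the classification of classical Lie algebras, the symplectic algebra sp(2n) has type C_n; here n = 3, so the Dynkin diagram is a chain of 3 nodes with a double edge at one end; the terminal node there is the unique long simple root (C_3). Hence the type is C_3.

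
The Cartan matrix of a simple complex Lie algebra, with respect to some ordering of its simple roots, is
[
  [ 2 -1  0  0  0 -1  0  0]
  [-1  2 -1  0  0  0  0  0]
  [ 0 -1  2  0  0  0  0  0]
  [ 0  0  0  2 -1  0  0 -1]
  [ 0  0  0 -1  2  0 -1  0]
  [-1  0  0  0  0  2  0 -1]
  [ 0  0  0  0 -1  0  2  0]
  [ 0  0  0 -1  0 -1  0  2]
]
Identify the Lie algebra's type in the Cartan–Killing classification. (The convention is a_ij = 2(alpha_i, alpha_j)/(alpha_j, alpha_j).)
The matrix has rank 8 with 2's on the diagonal. Reading the off-diagonal entries as Dynkin edges (a single edge where a_ij = a_ji = -1; a double or triple edge where a_ij * a_ji = 2 or 3), the diagram is a chain of 8 nodes with single edges (A_8). One simple-root ordering that puts it in standard form is (alpha_7, alpha_5, alpha_4, alpha_8, alpha_6, alpha_1, alpha_2, alpha_3). So the algebra is type A_8, i.e. sl(9).

type A_8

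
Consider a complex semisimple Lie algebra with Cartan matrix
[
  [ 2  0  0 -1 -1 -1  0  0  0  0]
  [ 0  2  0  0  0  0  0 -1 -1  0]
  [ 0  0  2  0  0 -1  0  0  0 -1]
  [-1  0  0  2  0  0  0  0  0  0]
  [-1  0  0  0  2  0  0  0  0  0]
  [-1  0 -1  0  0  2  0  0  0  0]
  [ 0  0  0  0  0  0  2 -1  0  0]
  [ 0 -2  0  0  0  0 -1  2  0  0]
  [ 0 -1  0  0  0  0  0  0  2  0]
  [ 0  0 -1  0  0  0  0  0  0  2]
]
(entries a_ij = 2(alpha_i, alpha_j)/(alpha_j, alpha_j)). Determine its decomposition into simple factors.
type D_6 + type F_4

The diagram associated to this matrix has two connected components: the simple roots {alpha_1, alpha_3, alpha_4, alpha_5, alpha_6, alpha_10} form a chain of 4 nodes with a fork of two nodes at one end (D_6), and {alpha_2, alpha_7, alpha_8, alpha_9} form a chain of 4 nodes with a double edge between the middle two (F_4). A semisimple Lie algebra decomposes uniquely as the direct sum of simple ideals, one per connected component of its Dynkin diagram, so g ≅ D_6 ⊕ F_4 (dimension 66 + 52 = 118).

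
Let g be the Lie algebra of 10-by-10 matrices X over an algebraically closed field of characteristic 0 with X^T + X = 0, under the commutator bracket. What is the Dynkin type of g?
D_5 (so(10))

This is so(10) with 10 even, which has dimension 10(10-1)/2 = 45 and rank 10/2 = 5. In the classification of classical Lie algebras, the orthogonal algebra so(2n) in an even number of variables has type D_n; here n = 5, so the Dynkin diagram is a chain of 3 nodes with a fork of two nodes at one end (D_5). Hence the type is D_5.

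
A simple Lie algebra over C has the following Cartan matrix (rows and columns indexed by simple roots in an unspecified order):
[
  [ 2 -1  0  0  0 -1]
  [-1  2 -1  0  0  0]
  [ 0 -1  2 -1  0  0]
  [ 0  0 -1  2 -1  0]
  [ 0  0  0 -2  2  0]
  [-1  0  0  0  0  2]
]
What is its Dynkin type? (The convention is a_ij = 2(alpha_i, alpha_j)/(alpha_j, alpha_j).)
The matrix has rank 6 with 2's on the diagonal. Reading the off-diagonal entries as Dynkin edges (a single edge where a_ij = a_ji = -1; a double or triple edge where a_ij * a_ji = 2 or 3), the diagram is a chain of 6 nodes with a double edge at one end; the terminal node there is the unique long simple root (C_6). One simple-root ordering that puts it in standard form is (alpha_6, alpha_1, alpha_2, alpha_3, alpha_4, alpha_5). So the algebra is type C_6, i.e. sp(12).

C_6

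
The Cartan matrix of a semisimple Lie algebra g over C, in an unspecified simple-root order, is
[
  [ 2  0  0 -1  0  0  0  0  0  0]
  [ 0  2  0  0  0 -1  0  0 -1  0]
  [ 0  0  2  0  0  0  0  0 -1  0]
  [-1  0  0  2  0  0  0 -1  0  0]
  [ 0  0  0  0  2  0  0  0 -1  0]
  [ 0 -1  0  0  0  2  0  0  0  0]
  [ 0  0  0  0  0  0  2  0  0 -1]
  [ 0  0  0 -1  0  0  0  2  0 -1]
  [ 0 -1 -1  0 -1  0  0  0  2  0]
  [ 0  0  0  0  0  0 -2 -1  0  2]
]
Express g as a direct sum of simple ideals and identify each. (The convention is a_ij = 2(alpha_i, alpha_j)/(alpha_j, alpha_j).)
The diagram associated to this matrix has two connected components: the simple roots {alpha_1, alpha_4, alpha_7, alpha_8, alpha_10} form a chain of 5 nodes with a double edge at one end; the terminal node there is the unique short simple root (B_5), and {alpha_2, alpha_3, alpha_5, alpha_6, alpha_9} form a chain of 3 nodes with a fork of two nodes at one end (D_5). A semisimple Lie algebra decomposes uniquely as the direct sum of simple ideals, one per connected component of its Dynkin diagram, so g ≅ B_5 ⊕ D_5 (dimension 55 + 45 = 100).

B5 ⊕ D5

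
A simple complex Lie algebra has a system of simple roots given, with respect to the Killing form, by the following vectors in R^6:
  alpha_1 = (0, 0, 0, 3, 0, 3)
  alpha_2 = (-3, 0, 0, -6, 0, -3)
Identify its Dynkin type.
Compute the Cartan integers a_ij = 2(alpha_i, alpha_j)/(alpha_j, alpha_j); the resulting 2x2 Cartan matrix is
[[2, -1], [-3, 2]].
The roots have two lengths (squared-length ratio 3:1); the short ones are alpha_{1}. The associated Dynkin diagram is two nodes joined by a triple edge (G_2), so the type is G_2.

G2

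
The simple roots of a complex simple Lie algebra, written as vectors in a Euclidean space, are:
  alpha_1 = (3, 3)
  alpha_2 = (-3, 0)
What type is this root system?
type B_2

Compute the Cartan integers a_ij = 2(alpha_i, alpha_j)/(alpha_j, alpha_j); the resulting 2x2 Cartan matrix is
[[2, -2], [-1, 2]].
The roots have two lengths (squared-length ratio 2:1); the short ones are alpha_{2}. The associated Dynkin diagram is a chain of 2 nodes with a double edge at one end; the terminal node there is the unique short simple root (B_2), so the type is B_2 (the algebra so(5)).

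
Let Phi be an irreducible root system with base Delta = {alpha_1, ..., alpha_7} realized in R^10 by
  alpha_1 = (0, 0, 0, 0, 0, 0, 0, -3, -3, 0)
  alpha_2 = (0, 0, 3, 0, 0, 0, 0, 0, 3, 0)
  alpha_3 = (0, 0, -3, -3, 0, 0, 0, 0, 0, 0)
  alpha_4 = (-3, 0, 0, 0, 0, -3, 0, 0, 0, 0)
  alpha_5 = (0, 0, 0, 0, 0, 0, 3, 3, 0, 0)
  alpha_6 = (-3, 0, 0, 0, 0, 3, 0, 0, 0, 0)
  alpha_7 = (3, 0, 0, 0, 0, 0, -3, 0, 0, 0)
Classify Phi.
D_7

Compute the Cartan integers a_ij = 2(alpha_i, alpha_j)/(alpha_j, alpha_j); the resulting 7x7 Cartan matrix is
[[2, -1, 0, 0, -1, 0, 0], [-1, 2, -1, 0, 0, 0, 0], [0, -1, 2, 0, 0, 0, 0], [0, 0, 0, 2, 0, 0, -1], [-1, 0, 0, 0, 2, 0, -1], [0, 0, 0, 0, 0, 2, -1], [0, 0, 0, -1, -1, -1, 2]].
All simple roots have the same length, so the diagram is simply laced. The associated Dynkin diagram is a chain of 5 nodes with a fork of two nodes at one end (D_7), so the type is D_7 (the algebra so(14)).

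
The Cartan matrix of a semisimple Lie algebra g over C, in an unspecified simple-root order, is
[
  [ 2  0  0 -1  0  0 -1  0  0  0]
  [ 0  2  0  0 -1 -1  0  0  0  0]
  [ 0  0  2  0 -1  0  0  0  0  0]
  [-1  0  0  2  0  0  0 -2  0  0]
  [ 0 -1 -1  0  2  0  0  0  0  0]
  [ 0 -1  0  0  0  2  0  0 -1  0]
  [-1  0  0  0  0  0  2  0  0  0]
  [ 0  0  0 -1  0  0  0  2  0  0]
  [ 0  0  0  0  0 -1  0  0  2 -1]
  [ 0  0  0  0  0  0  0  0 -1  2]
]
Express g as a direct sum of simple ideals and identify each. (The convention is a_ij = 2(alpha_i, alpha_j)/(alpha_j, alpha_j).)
A_6 + B_4

The diagram associated to this matrix has two connected components: the simple roots {alpha_2, alpha_3, alpha_5, alpha_6, alpha_9, alpha_10} form a chain of 6 nodes with single edges (A_6), and {alpha_1, alpha_4, alpha_7, alpha_8} form a chain of 4 nodes with a double edge at one end; the terminal node there is the unique short simple root (B_4). A semisimple Lie algebra decomposes uniquely as the direct sum of simple ideals, one per connected component of its Dynkin diagram, so g ≅ A_6 ⊕ B_4 (dimension 48 + 36 = 84).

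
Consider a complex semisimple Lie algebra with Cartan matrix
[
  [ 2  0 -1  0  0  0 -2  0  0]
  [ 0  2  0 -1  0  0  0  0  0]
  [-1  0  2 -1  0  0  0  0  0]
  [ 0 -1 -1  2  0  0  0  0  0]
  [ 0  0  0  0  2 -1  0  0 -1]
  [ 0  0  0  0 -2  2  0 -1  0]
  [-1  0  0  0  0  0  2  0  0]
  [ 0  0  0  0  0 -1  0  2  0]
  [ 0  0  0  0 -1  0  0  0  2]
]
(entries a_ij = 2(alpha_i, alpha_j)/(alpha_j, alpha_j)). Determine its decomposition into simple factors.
The diagram associated to this matrix has two connected components: the simple roots {alpha_1, alpha_2, alpha_3, alpha_4, alpha_7} form a chain of 5 nodes with a double edge at one end; the terminal node there is the unique short simple root (B_5), and {alpha_5, alpha_6, alpha_8, alpha_9} form a chain of 4 nodes with a double edge between the middle two (F_4). A semisimple Lie algebra decomposes uniquely as the direct sum of simple ideals, one per connected component of its Dynkin diagram, so g ≅ B_5 ⊕ F_4 (dimension 55 + 52 = 107).

B5 + F4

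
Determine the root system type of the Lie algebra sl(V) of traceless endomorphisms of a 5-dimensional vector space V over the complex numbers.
This is sl(5), which has dimension 5^2 - 1 = 24 and rank 5 - 1 = 4 (a Cartan subalgebra is the diagonal traceless matrices). In the classification of classical Lie algebras, the special linear algebra sl(n+1) has type A_n; here n = 4, so the Dynkin diagram is a chain of 4 nodes with single edges (A_4). Hence the type is A_4.

type A_4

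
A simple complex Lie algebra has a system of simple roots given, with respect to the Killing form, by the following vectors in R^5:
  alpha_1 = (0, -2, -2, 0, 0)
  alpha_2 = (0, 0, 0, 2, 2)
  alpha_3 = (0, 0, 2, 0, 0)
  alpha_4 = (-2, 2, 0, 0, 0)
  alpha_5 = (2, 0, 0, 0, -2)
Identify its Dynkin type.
Compute the Cartan integers a_ij = 2(alpha_i, alpha_j)/(alpha_j, alpha_j); the resulting 5x5 Cartan matrix is
[[2, 0, -2, -1, 0], [0, 2, 0, 0, -1], [-1, 0, 2, 0, 0], [-1, 0, 0, 2, -1], [0, -1, 0, -1, 2]].
The roots have two lengths (squared-length ratio 2:1); the short ones are alpha_{3}. The associated Dynkin diagram is a chain of 5 nodes with a double edge at one end; the terminal node there is the unique short simple root (B_5), so the type is B_5 (the algebra so(11)).

B_5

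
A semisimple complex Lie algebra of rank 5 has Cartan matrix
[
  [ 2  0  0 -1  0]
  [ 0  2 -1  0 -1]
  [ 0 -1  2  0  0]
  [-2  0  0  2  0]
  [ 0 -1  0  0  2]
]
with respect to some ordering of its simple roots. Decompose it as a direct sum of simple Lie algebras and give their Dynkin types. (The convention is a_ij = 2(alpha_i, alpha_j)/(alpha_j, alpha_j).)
type A_3 ⊕ type B_2

The diagram associated to this matrix has two connected components: the simple roots {alpha_2, alpha_3, alpha_5} form a chain of 3 nodes with single edges (A_3), and {alpha_1, alpha_4} form a chain of 2 nodes with a double edge at one end; the terminal node there is the unique short simple root (B_2). A semisimple Lie algebra decomposes uniquely as the direct sum of simple ideals, one per connected component of its Dynkin diagram, so g ≅ A_3 ⊕ B_2 (dimension 15 + 10 = 25).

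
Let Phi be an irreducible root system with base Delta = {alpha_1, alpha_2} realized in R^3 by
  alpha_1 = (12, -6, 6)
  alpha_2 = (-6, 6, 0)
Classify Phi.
G_2

Compute the Cartan integers a_ij = 2(alpha_i, alpha_j)/(alpha_j, alpha_j); the resulting 2x2 Cartan matrix is
[[2, -3], [-1, 2]].
The roots have two lengths (squared-length ratio 3:1); the short ones are alpha_{2}. The associated Dynkin diagram is two nodes joined by a triple edge (G_2), so the type is G_2.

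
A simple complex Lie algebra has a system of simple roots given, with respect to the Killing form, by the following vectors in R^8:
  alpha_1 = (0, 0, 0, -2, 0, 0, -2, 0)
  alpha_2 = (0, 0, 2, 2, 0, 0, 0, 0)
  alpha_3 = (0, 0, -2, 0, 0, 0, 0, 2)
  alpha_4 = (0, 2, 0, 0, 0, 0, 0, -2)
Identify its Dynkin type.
A_4

Compute the Cartan integers a_ij = 2(alpha_i, alpha_j)/(alpha_j, alpha_j); the resulting 4x4 Cartan matrix is
[[2, -1, 0, 0], [-1, 2, -1, 0], [0, -1, 2, -1], [0, 0, -1, 2]].
All simple roots have the same length, so the diagram is simply laced. The associated Dynkin diagram is a chain of 4 nodes with single edges (A_4), so the type is A_4 (the algebra sl(5)).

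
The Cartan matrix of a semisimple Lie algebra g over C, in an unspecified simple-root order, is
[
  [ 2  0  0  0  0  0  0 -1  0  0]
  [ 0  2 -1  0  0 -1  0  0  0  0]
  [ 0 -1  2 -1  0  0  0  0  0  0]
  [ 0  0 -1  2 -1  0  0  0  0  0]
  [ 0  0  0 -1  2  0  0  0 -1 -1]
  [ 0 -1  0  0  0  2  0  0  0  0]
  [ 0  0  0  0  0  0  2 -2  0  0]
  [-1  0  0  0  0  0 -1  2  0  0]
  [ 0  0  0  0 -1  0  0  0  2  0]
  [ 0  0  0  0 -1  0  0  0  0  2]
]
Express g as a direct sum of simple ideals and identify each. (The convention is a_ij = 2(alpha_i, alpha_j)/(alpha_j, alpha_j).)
C3 + D7

The diagram associated to this matrix has two connected components: the simple roots {alpha_1, alpha_7, alpha_8} form a chain of 3 nodes with a double edge at one end; the terminal node there is the unique long simple root (C_3), and {alpha_2, alpha_3, alpha_4, alpha_5, alpha_6, alpha_9, alpha_10} form a chain of 5 nodes with a fork of two nodes at one end (D_7). A semisimple Lie algebra decomposes uniquely as the direct sum of simple ideals, one per connected component of its Dynkin diagram, so g ≅ C_3 ⊕ D_7 (dimension 21 + 91 = 112).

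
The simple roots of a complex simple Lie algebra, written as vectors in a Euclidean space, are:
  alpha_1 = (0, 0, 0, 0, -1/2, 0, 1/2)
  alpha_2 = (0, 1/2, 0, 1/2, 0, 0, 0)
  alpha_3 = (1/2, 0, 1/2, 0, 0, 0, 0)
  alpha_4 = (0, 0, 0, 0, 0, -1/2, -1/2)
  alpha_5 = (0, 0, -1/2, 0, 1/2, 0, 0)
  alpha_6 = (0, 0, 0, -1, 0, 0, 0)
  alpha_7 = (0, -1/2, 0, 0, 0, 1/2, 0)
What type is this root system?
C_7 (sp(14))

Compute the Cartan integers a_ij = 2(alpha_i, alpha_j)/(alpha_j, alpha_j); the resulting 7x7 Cartan matrix is
[[2, 0, 0, -1, -1, 0, 0], [0, 2, 0, 0, 0, -1, -1], [0, 0, 2, 0, -1, 0, 0], [-1, 0, 0, 2, 0, 0, -1], [-1, 0, -1, 0, 2, 0, 0], [0, -2, 0, 0, 0, 2, 0], [0, -1, 0, -1, 0, 0, 2]].
The roots have two lengths (squared-length ratio 2:1); the short ones are alpha_{1,2,3,4,5,7}. The associated Dynkin diagram is a chain of 7 nodes with a double edge at one end; the terminal node there is the unique long simple root (C_7), so the type is C_7 (the algebra sp(14)).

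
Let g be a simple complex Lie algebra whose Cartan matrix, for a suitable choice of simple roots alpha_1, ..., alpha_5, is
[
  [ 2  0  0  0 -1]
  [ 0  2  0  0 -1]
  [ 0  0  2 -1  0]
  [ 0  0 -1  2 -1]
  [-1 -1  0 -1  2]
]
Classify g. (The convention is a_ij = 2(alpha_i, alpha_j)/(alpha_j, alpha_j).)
The matrix has rank 5 with 2's on the diagonal. Reading the off-diagonal entries as Dynkin edges (a single edge where a_ij = a_ji = -1; a double or triple edge where a_ij * a_ji = 2 or 3), the diagram is a chain of 3 nodes with a fork of two nodes at one end (D_5). One simple-root ordering that puts it in standard form is (alpha_3, alpha_4, alpha_5, alpha_2, alpha_1). So the algebra is type D_5, i.e. so(10).

type D_5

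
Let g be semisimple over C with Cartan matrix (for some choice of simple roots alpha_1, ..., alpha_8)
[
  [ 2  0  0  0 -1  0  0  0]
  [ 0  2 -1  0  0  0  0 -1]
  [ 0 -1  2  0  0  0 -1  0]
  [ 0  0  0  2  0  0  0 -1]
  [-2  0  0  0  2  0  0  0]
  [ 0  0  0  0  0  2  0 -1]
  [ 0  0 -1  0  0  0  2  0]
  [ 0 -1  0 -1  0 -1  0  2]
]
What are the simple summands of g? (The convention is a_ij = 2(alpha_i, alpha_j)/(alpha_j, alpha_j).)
type B_2 ⊕ type D_6

The diagram associated to this matrix has two connected components: the simple roots {alpha_1, alpha_5} form a chain of 2 nodes with a double edge at one end; the terminal node there is the unique short simple root (B_2), and {alpha_2, alpha_3, alpha_4, alpha_6, alpha_7, alpha_8} form a chain of 4 nodes with a fork of two nodes at one end (D_6). A semisimple Lie algebra decomposes uniquely as the direct sum of simple ideals, one per connected component of its Dynkin diagram, so g ≅ B_2 ⊕ D_6 (dimension 10 + 66 = 76).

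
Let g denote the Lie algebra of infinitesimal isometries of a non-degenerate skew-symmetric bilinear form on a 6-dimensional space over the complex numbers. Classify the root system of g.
C_3

This is sp(6), which has dimension 6(6+1)/2 = 21 and rank 6/2 = 3. In the classification of classical Lie algebras, the symplectic algebra sp(2n) has type C_n; here n = 3, so the Dynkin diagram is a chain of 3 nodes with a double edge at one end; the terminal node there is the unique long simple root (C_3). Hence the type is C_3.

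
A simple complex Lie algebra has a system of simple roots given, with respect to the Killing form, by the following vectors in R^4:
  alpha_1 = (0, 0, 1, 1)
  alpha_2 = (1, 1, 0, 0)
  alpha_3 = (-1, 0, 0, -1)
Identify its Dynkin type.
A3

Compute the Cartan integers a_ij = 2(alpha_i, alpha_j)/(alpha_j, alpha_j); the resulting 3x3 Cartan matrix is
[[2, 0, -1], [0, 2, -1], [-1, -1, 2]].
All simple roots have the same length, so the diagram is simply laced. The associated Dynkin diagram is a chain of 3 nodes with single edges (A_3), so the type is A_3 (the algebra sl(4)).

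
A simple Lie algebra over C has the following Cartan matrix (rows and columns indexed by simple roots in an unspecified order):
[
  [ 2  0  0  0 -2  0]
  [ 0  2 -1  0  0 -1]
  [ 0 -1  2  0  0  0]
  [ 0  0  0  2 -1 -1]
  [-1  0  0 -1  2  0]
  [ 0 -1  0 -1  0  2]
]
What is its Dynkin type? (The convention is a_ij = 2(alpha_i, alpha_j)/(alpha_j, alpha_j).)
C_6 (sp(12))

The matrix has rank 6 with 2's on the diagonal. Reading the off-diagonal entries as Dynkin edges (a single edge where a_ij = a_ji = -1; a double or triple edge where a_ij * a_ji = 2 or 3), the diagram is a chain of 6 nodes with a double edge at one end; the terminal node there is the unique long simple root (C_6). One simple-root ordering that puts it in standard form is (alpha_3, alpha_2, alpha_6, alpha_4, alpha_5, alpha_1). So the algebra is type C_6, i.e. sp(12).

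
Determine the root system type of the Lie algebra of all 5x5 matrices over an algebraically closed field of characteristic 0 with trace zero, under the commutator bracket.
This is sl(5), which has dimension 5^2 - 1 = 24 and rank 5 - 1 = 4 (a Cartan subalgebra is the diagonal traceless matrices). In the classification of classical Lie algebras, the special linear algebra sl(n+1) has type A_n; here n = 4, so the Dynkin diagram is a chain of 4 nodes with single edges (A_4). Hence the type is A_4.

A4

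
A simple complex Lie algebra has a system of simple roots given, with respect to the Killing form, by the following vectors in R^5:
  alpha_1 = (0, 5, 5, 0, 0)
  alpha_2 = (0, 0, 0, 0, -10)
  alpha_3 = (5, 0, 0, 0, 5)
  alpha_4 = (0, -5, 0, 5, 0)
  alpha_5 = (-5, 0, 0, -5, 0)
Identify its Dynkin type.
Compute the Cartan integers a_ij = 2(alpha_i, alpha_j)/(alpha_j, alpha_j); the resulting 5x5 Cartan matrix is
[[2, 0, 0, -1, 0], [0, 2, -2, 0, 0], [0, -1, 2, 0, -1], [-1, 0, 0, 2, -1], [0, 0, -1, -1, 2]].
The roots have two lengths (squared-length ratio 2:1); the short ones are alpha_{1,3,4,5}. The associated Dynkin diagram is a chain of 5 nodes with a double edge at one end; the terminal node there is the unique long simple root (C_5), so the type is C_5 (the algebra sp(10)).

type C_5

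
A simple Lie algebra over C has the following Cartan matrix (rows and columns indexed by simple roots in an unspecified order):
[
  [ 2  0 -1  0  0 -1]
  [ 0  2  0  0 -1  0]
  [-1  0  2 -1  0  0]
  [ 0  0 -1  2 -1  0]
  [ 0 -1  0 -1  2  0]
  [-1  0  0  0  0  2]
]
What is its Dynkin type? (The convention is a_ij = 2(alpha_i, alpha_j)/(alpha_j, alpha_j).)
The matrix has rank 6 with 2's on the diagonal. Reading the off-diagonal entries as Dynkin edges (a single edge where a_ij = a_ji = -1; a double or triple edge where a_ij * a_ji = 2 or 3), the diagram is a chain of 6 nodes with single edges (A_6). One simple-root ordering that puts it in standard form is (alpha_2, alpha_5, alpha_4, alpha_3, alpha_1, alpha_6). So the algebra is type A_6, i.e. sl(7).

A6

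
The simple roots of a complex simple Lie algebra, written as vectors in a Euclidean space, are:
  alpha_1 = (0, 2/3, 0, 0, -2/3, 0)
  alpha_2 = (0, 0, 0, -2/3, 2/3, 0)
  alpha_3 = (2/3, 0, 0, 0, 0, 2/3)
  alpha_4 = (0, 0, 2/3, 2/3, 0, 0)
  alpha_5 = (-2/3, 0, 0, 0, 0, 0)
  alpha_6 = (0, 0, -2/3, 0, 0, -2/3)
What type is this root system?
B_6 (so(13))

Compute the Cartan integers a_ij = 2(alpha_i, alpha_j)/(alpha_j, alpha_j); the resulting 6x6 Cartan matrix is
[[2, -1, 0, 0, 0, 0], [-1, 2, 0, -1, 0, 0], [0, 0, 2, 0, -2, -1], [0, -1, 0, 2, 0, -1], [0, 0, -1, 0, 2, 0], [0, 0, -1, -1, 0, 2]].
The roots have two lengths (squared-length ratio 2:1); the short ones are alpha_{5}. The associated Dynkin diagram is a chain of 6 nodes with a double edge at one end; the terminal node there is the unique short simple root (B_6), so the type is B_6 (the algebra so(13)).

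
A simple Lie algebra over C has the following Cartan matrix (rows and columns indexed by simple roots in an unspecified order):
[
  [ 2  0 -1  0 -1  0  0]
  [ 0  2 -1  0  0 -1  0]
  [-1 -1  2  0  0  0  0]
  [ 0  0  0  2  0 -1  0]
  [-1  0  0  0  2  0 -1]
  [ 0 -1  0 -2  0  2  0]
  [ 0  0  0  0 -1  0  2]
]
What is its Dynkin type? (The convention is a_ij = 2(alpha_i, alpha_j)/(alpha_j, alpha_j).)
The matrix has rank 7 with 2's on the diagonal. Reading the off-diagonal entries as Dynkin edges (a single edge where a_ij = a_ji = -1; a double or triple edge where a_ij * a_ji = 2 or 3), the diagram is a chain of 7 nodes with a double edge at one end; the terminal node there is the unique short simple root (B_7). One simple-root ordering that puts it in standard form is (alpha_7, alpha_5, alpha_1, alpha_3, alpha_2, alpha_6, alpha_4). So the algebra is type B_7, i.e. so(15).

B_7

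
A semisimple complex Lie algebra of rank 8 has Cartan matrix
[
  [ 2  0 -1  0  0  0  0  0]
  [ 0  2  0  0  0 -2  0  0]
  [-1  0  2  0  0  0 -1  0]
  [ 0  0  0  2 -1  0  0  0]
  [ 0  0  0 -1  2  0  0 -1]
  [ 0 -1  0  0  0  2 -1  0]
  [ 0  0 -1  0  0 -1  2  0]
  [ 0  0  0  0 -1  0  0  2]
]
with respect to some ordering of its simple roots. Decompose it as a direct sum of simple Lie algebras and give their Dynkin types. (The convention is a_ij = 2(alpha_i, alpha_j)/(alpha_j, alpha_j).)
A3 ⊕ C5

The diagram associated to this matrix has two connected components: the simple roots {alpha_4, alpha_5, alpha_8} form a chain of 3 nodes with single edges (A_3), and {alpha_1, alpha_2, alpha_3, alpha_6, alpha_7} form a chain of 5 nodes with a double edge at one end; the terminal node there is the unique long simple root (C_5). A semisimple Lie algebra decomposes uniquely as the direct sum of simple ideals, one per connected component of its Dynkin diagram, so g ≅ A_3 ⊕ C_5 (dimension 15 + 55 = 70).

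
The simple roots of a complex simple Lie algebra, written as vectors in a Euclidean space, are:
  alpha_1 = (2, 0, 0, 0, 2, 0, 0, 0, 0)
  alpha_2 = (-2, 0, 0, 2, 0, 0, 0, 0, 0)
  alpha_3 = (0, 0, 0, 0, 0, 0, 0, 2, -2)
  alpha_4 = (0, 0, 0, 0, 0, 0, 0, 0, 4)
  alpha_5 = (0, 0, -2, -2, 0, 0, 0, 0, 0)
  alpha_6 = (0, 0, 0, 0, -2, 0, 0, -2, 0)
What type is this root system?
C6

Compute the Cartan integers a_ij = 2(alpha_i, alpha_j)/(alpha_j, alpha_j); the resulting 6x6 Cartan matrix is
[[2, -1, 0, 0, 0, -1], [-1, 2, 0, 0, -1, 0], [0, 0, 2, -1, 0, -1], [0, 0, -2, 2, 0, 0], [0, -1, 0, 0, 2, 0], [-1, 0, -1, 0, 0, 2]].
The roots have two lengths (squared-length ratio 2:1); the short ones are alpha_{1,2,3,5,6}. The associated Dynkin diagram is a chain of 6 nodes with a double edge at one end; the terminal node there is the unique long simple root (C_6), so the type is C_6 (the algebra sp(12)).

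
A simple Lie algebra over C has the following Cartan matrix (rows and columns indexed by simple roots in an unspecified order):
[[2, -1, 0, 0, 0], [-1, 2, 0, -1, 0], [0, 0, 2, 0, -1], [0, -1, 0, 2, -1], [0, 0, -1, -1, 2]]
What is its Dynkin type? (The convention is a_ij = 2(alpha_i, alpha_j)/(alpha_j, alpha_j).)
A_5 (sl(6))

The matrix has rank 5 with 2's on the diagonal. Reading the off-diagonal entries as Dynkin edges (a single edge where a_ij = a_ji = -1; a double or triple edge where a_ij * a_ji = 2 or 3), the diagram is a chain of 5 nodes with single edges (A_5). One simple-root ordering that puts it in standard form is (alpha_1, alpha_2, alpha_4, alpha_5, alpha_3). So the algebra is type A_5, i.e. sl(6).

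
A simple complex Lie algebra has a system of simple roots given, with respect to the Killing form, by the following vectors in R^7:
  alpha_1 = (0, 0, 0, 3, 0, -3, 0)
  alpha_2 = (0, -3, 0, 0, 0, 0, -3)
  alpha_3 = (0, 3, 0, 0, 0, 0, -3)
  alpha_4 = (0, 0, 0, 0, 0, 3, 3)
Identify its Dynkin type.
D_4

Compute the Cartan integers a_ij = 2(alpha_i, alpha_j)/(alpha_j, alpha_j); the resulting 4x4 Cartan matrix is
[[2, 0, 0, -1], [0, 2, 0, -1], [0, 0, 2, -1], [-1, -1, -1, 2]].
All simple roots have the same length, so the diagram is simply laced. The associated Dynkin diagram is a chain of 2 nodes with a fork of two nodes at one end (D_4), so the type is D_4 (the algebra so(8)).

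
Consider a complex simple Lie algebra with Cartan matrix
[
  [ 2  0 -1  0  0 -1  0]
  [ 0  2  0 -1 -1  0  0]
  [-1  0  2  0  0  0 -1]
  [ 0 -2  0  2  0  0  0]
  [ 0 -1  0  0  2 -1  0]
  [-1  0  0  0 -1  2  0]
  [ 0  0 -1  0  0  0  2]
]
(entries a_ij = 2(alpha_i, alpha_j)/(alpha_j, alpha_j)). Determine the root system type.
type C_7

The matrix has rank 7 with 2's on the diagonal. Reading the off-diagonal entries as Dynkin edges (a single edge where a_ij = a_ji = -1; a double or triple edge where a_ij * a_ji = 2 or 3), the diagram is a chain of 7 nodes with a double edge at one end; the terminal node there is the unique long simple root (C_7). One simple-root ordering that puts it in standard form is (alpha_7, alpha_3, alpha_1, alpha_6, alpha_5, alpha_2, alpha_4). So the algebra is type C_7, i.e. sp(14).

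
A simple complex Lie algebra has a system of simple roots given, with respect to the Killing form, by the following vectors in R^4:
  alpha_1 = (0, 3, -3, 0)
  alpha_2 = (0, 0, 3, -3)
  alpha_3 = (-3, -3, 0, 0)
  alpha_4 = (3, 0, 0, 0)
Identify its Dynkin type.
Compute the Cartan integers a_ij = 2(alpha_i, alpha_j)/(alpha_j, alpha_j); the resulting 4x4 Cartan matrix is
[[2, -1, -1, 0], [-1, 2, 0, 0], [-1, 0, 2, -2], [0, 0, -1, 2]].
The roots have two lengths (squared-length ratio 2:1); the short ones are alpha_{4}. The associated Dynkin diagram is a chain of 4 nodes with a double edge at one end; the terminal node there is the unique short simple root (B_4), so the type is B_4 (the algebra so(9)).

B4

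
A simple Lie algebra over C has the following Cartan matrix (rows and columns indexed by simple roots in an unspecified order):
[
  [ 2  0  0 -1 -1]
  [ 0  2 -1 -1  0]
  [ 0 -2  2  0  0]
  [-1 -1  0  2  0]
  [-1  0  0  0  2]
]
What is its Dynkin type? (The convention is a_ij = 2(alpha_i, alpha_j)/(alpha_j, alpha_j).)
The matrix has rank 5 with 2's on the diagonal. Reading the off-diagonal entries as Dynkin edges (a single edge where a_ij = a_ji = -1; a double or triple edge where a_ij * a_ji = 2 or 3), the diagram is a chain of 5 nodes with a double edge at one end; the terminal node there is the unique long simple root (C_5). One simple-root ordering that puts it in standard form is (alpha_5, alpha_1, alpha_4, alpha_2, alpha_3). So the algebra is type C_5, i.e. sp(10).

C5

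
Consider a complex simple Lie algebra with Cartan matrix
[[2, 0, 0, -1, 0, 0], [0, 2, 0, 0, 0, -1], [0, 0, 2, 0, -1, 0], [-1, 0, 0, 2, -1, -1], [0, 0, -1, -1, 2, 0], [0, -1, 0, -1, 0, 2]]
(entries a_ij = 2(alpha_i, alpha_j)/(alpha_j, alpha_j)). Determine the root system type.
The matrix has rank 6 with 2's on the diagonal. Reading the off-diagonal entries as Dynkin edges (a single edge where a_ij = a_ji = -1; a double or triple edge where a_ij * a_ji = 2 or 3), the diagram is a chain of 5 nodes with one extra node attached to the third node from one end (E_6). One simple-root ordering that puts it in standard form is (alpha_3, alpha_1, alpha_5, alpha_4, alpha_6, alpha_2). So the algebra is type E_6.

E6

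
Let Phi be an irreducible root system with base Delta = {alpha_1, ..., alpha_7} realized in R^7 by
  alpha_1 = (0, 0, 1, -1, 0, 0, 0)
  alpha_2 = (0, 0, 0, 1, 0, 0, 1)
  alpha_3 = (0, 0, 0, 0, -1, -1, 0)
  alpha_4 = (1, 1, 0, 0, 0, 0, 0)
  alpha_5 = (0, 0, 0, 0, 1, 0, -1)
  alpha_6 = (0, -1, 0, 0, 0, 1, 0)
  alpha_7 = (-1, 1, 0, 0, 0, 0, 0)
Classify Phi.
Compute the Cartan integers a_ij = 2(alpha_i, alpha_j)/(alpha_j, alpha_j); the resulting 7x7 Cartan matrix is
[[2, -1, 0, 0, 0, 0, 0], [-1, 2, 0, 0, -1, 0, 0], [0, 0, 2, 0, -1, -1, 0], [0, 0, 0, 2, 0, -1, 0], [0, -1, -1, 0, 2, 0, 0], [0, 0, -1, -1, 0, 2, -1], [0, 0, 0, 0, 0, -1, 2]].
All simple roots have the same length, so the diagram is simply laced. The associated Dynkin diagram is a chain of 5 nodes with a fork of two nodes at one end (D_7), so the type is D_7 (the algebra so(14)).

D7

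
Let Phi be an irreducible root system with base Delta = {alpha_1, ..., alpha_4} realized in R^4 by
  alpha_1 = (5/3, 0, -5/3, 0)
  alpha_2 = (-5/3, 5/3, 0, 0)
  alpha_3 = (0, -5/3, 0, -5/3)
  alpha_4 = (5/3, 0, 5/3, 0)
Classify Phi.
D_4 (so(8))

Compute the Cartan integers a_ij = 2(alpha_i, alpha_j)/(alpha_j, alpha_j); the resulting 4x4 Cartan matrix is
[[2, -1, 0, 0], [-1, 2, -1, -1], [0, -1, 2, 0], [0, -1, 0, 2]].
All simple roots have the same length, so the diagram is simply laced. The associated Dynkin diagram is a chain of 2 nodes with a fork of two nodes at one end (D_4), so the type is D_4 (the algebra so(8)).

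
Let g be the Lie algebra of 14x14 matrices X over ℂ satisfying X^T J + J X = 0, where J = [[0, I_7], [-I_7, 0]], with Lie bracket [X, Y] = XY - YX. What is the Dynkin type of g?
This is sp(14), which has dimension 14(14+1)/2 = 105 and rank 14/2 = 7. In the classification of classical Lie algebras, the symplectic algebra sp(2n) has type C_n; here n = 7, so the Dynkin diagram is a chain of 7 nodes with a double edge at one end; the terminal node there is the unique long simple root (C_7). Hence the type is C_7.

C_7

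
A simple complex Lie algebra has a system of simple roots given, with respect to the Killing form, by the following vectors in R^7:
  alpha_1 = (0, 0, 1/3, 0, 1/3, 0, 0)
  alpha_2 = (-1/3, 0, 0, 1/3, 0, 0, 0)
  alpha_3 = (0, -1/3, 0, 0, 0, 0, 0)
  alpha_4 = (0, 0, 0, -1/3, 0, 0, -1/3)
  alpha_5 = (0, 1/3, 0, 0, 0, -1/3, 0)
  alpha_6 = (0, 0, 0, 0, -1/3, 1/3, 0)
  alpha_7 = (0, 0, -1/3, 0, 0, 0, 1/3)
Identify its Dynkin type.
Compute the Cartan integers a_ij = 2(alpha_i, alpha_j)/(alpha_j, alpha_j); the resulting 7x7 Cartan matrix is
[[2, 0, 0, 0, 0, -1, -1], [0, 2, 0, -1, 0, 0, 0], [0, 0, 2, 0, -1, 0, 0], [0, -1, 0, 2, 0, 0, -1], [0, 0, -2, 0, 2, -1, 0], [-1, 0, 0, 0, -1, 2, 0], [-1, 0, 0, -1, 0, 0, 2]].
The roots have two lengths (squared-length ratio 2:1); the short ones are alpha_{3}. The associated Dynkin diagram is a chain of 7 nodes with a double edge at one end; the terminal node there is the unique short simple root (B_7), so the type is B_7 (the algebra so(15)).

B7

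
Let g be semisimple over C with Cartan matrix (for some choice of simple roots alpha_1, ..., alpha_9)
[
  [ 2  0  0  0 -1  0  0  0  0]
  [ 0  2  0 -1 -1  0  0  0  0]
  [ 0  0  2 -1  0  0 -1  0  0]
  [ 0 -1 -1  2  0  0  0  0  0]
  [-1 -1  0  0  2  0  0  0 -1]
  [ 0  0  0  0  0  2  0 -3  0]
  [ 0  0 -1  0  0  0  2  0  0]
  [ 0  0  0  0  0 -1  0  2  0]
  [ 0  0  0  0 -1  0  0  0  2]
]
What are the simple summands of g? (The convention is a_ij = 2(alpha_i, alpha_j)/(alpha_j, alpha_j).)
type D_7 ⊕ type G_2

The diagram associated to this matrix has two connected components: the simple roots {alpha_1, alpha_2, alpha_3, alpha_4, alpha_5, alpha_7, alpha_9} form a chain of 5 nodes with a fork of two nodes at one end (D_7), and {alpha_6, alpha_8} form two nodes joined by a triple edge (G_2). A semisimple Lie algebra decomposes uniquely as the direct sum of simple ideals, one per connected component of its Dynkin diagram, so g ≅ D_7 ⊕ G_2 (dimension 91 + 14 = 105).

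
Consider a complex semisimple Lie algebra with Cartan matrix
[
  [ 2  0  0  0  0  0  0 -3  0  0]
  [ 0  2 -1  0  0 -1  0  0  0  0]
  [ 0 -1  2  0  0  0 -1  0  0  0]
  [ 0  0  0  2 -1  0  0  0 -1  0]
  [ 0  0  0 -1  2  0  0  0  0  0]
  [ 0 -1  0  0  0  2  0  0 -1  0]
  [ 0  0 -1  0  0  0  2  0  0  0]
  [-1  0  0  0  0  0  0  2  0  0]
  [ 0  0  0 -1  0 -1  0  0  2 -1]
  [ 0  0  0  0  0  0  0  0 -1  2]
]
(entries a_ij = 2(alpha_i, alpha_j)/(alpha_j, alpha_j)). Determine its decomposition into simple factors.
The diagram associated to this matrix has two connected components: the simple roots {alpha_2, alpha_3, alpha_4, alpha_5, alpha_6, alpha_7, alpha_9, alpha_10} form a chain of 7 nodes with one extra node attached to the third node from one end (E_8), and {alpha_1, alpha_8} form two nodes joined by a triple edge (G_2). A semisimple Lie algebra decomposes uniquely as the direct sum of simple ideals, one per connected component of its Dynkin diagram, so g ≅ E_8 ⊕ G_2 (dimension 248 + 14 = 262).

type E_8 + type G_2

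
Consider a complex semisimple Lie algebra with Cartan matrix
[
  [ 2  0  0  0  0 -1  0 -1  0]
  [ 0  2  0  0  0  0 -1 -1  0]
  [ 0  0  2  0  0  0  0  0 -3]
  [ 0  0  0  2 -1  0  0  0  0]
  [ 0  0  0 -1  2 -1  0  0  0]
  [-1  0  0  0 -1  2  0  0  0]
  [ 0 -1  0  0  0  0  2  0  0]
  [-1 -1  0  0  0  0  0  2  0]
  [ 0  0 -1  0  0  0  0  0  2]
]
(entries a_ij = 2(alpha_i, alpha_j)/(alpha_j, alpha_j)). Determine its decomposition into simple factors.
The diagram associated to this matrix has two connected components: the simple roots {alpha_1, alpha_2, alpha_4, alpha_5, alpha_6, alpha_7, alpha_8} form a chain of 7 nodes with single edges (A_7), and {alpha_3, alpha_9} form two nodes joined by a triple edge (G_2). A semisimple Lie algebra decomposes uniquely as the direct sum of simple ideals, one per connected component of its Dynkin diagram, so g ≅ A_7 ⊕ G_2 (dimension 63 + 14 = 77).

A_7 (sl(8)) + G_2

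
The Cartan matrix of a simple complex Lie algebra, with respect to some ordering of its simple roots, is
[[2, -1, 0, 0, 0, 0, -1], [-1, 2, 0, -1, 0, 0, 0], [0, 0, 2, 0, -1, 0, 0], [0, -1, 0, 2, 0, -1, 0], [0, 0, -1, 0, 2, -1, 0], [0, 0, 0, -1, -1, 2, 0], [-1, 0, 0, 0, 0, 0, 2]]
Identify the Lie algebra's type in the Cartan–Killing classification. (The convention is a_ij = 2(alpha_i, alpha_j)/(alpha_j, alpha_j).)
A_7 (sl(8))

The matrix has rank 7 with 2's on the diagonal. Reading the off-diagonal entries as Dynkin edges (a single edge where a_ij = a_ji = -1; a double or triple edge where a_ij * a_ji = 2 or 3), the diagram is a chain of 7 nodes with single edges (A_7). One simple-root ordering that puts it in standard form is (alpha_3, alpha_5, alpha_6, alpha_4, alpha_2, alpha_1, alpha_7). So the algebra is type A_7, i.e. sl(8).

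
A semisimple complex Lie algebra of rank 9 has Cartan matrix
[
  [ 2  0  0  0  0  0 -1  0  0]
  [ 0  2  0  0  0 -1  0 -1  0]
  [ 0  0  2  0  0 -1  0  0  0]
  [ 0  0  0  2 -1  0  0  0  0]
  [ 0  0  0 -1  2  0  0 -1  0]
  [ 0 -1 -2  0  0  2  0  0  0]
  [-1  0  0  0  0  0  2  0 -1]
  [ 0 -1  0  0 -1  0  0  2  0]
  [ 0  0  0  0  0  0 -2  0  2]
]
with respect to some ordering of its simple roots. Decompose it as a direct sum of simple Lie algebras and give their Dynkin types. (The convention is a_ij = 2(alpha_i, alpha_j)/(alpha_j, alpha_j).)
The diagram associated to this matrix has two connected components: the simple roots {alpha_2, alpha_3, alpha_4, alpha_5, alpha_6, alpha_8} form a chain of 6 nodes with a double edge at one end; the terminal node there is the unique short simple root (B_6), and {alpha_1, alpha_7, alpha_9} form a chain of 3 nodes with a double edge at one end; the terminal node there is the unique long simple root (C_3). A semisimple Lie algebra decomposes uniquely as the direct sum of simple ideals, one per connected component of its Dynkin diagram, so g ≅ B_6 ⊕ C_3 (dimension 78 + 21 = 99).

B_6 (so(13)) ⊕ C_3 (sp(6))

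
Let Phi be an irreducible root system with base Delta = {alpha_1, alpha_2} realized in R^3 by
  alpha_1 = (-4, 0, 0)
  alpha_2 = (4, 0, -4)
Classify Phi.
Compute the Cartan integers a_ij = 2(alpha_i, alpha_j)/(alpha_j, alpha_j); the resulting 2x2 Cartan matrix is
[[2, -1], [-2, 2]].
The roots have two lengths (squared-length ratio 2:1); the short ones are alpha_{1}. The associated Dynkin diagram is a chain of 2 nodes with a double edge at one end; the terminal node there is the unique short simple root (B_2), so the type is B_2 (the algebra so(5)).

B_2 (so(5))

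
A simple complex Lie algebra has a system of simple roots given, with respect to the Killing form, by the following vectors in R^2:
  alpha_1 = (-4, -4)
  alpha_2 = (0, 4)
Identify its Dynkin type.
Compute the Cartan integers a_ij = 2(alpha_i, alpha_j)/(alpha_j, alpha_j); the resulting 2x2 Cartan matrix is
[[2, -2], [-1, 2]].
The roots have two lengths (squared-length ratio 2:1); the short ones are alpha_{2}. The associated Dynkin diagram is a chain of 2 nodes with a double edge at one end; the terminal node there is the unique short simple root (B_2), so the type is B_2 (the algebra so(5)).

B_2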